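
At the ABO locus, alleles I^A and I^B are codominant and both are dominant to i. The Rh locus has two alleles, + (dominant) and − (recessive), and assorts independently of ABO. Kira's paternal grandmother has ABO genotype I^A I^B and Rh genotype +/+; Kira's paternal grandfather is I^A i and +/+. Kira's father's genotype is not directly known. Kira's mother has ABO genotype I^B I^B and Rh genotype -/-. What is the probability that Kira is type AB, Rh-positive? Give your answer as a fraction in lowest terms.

1/2

Kira's father's ABO genotype from I^A I^B × I^A i: 1/4 I^A I^A, 1/4 I^A I^B, 1/4 I^A i, 1/4 I^B i.
Crossing each possibility with the mother I^B I^B and summing P(type AB): 1/4·1 + 1/4·1/2 + 1/4·1/2 + 1/4·0 = 1/2.
Similarly for Rh via the father's Rh distribution: P(Rh+) = 1.
Independent loci: 1/2 × 1 = 1/2.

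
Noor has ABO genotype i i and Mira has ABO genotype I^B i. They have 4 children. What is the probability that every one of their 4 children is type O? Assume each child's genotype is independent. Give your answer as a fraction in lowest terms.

1/16

ABO cross i i × I^B i → 1/2 O, 1/2 B.
So P(type O) = 1/2 per child.
All 4 independent: (1/2)^4 = 1/16.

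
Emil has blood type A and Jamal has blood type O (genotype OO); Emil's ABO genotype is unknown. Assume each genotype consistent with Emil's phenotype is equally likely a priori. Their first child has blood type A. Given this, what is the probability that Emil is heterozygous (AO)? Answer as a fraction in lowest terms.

1/3

Possible genotypes: Emil ∈ {AA, AO}; Jamal ∈ {OO}.
Weight each parental genotype pair by prior × P(type-A child):
  AA × OO: posterior weight 2/3.
  AO × OO: posterior weight 1/3.
Sum the posterior weight over pairs where Emil is AO: 1/3.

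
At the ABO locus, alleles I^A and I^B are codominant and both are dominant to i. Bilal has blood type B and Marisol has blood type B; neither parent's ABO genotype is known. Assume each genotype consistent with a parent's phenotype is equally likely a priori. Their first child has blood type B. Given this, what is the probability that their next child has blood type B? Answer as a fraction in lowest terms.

Possible genotypes: Bilal ∈ {I^B I^B, I^B i}; Marisol ∈ {I^B I^B, I^B i}.
Weight each parental genotype pair by prior × P(type-B child):
  I^B I^B × I^B I^B: posterior weight 4/15; P(next child type B) = 1.
  I^B I^B × I^B i: posterior weight 4/15; P(next child type B) = 1.
  I^B i × I^B I^B: posterior weight 4/15; P(next child type B) = 1.
  I^B i × I^B i: posterior weight 1/5; P(next child type B) = 3/4.
Weighted sum = 19/20.

19/20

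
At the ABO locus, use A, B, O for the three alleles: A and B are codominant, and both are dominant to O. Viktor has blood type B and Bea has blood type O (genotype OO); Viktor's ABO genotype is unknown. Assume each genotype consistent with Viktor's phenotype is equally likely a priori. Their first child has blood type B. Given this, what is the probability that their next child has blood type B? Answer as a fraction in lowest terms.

5/6

Possible genotypes: Viktor ∈ {BB, BO}; Bea ∈ {OO}.
Weight each parental genotype pair by prior × P(type-B child):
  BB × OO: posterior weight 2/3; P(next child type B) = 1.
  BO × OO: posterior weight 1/3; P(next child type B) = 1/2.
Weighted sum = 5/6.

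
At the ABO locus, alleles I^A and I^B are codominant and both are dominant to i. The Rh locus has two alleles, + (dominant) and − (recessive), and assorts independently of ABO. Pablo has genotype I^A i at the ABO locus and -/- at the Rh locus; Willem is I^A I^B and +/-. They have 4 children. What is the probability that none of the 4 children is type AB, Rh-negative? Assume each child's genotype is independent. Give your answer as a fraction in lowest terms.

2401/4096

ABO cross I^A i × I^A I^B → 1/2 A, 1/4 B, 1/4 AB.
Rh cross -/- × +/- → 1/2 Rh+, 1/2 Rh-; so P(type AB, Rh-negative) = 1/4 × 1/2 = 1/8 per child.
P(not type AB, Rh-negative) = 7/8 for one child; (7/8)^4 = 2401/4096.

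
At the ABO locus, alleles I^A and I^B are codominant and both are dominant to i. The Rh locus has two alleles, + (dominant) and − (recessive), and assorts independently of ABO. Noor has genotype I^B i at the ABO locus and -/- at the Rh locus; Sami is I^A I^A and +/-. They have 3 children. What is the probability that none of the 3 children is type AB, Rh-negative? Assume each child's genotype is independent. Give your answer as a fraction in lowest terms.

27/64

ABO cross I^B i × I^A I^A → 1/2 A, 1/2 AB.
Rh cross -/- × +/- → 1/2 Rh+, 1/2 Rh-; so P(type AB, Rh-negative) = 1/2 × 1/2 = 1/4 per child.
P(not type AB, Rh-negative) = 3/4 for one child; (3/4)^3 = 27/64.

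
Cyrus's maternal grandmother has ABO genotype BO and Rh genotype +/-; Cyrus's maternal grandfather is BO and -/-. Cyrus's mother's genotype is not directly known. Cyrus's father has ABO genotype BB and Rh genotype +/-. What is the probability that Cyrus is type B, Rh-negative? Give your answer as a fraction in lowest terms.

3/8

Cyrus's mother's ABO genotype from BO × BO: 1/4 BB, 1/2 BO, 1/4 OO.
Crossing each possibility with the father BB and summing P(type B): 1/4·1 + 1/2·1 + 1/4·1 = 1.
Similarly for Rh via the mother's Rh distribution: P(Rh-) = 3/8.
Independent loci: 1 × 3/8 = 3/8.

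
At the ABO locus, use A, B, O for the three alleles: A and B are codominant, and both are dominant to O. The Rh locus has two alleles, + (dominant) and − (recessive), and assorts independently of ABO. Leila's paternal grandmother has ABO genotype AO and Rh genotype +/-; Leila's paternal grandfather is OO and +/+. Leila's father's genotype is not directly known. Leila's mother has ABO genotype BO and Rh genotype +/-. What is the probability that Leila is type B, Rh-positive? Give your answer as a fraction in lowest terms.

21/64

Leila's father's ABO genotype from AO × OO: 1/2 AO, 1/2 OO.
Crossing each possibility with the mother BO and summing P(type B): 1/2·1/4 + 1/2·1/2 = 3/8.
Similarly for Rh via the father's Rh distribution: P(Rh+) = 7/8.
Independent loci: 3/8 × 7/8 = 21/64.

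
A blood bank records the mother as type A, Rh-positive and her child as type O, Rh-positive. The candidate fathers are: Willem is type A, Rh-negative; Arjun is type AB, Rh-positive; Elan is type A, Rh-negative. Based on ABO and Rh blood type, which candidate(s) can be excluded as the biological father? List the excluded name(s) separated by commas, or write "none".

A candidate is excluded only if no genotype consistent with his phenotype could produce a type O, Rh-positive child with a type A, Rh-positive mother.
Arjun (type AB, Rh+): no genotype consistent with that phenotype can produce a type-O Rh+ child with a type-A mother.

Arjun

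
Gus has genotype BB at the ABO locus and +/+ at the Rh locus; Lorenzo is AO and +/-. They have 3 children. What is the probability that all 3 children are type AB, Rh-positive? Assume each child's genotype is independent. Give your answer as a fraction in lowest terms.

ABO cross BB × AO → 1/2 B, 1/2 AB.
Rh cross +/+ × +/- → 1 Rh+; so P(type AB, Rh-positive) = 1/2 × 1 = 1/2 per child.
All 3 independent: (1/2)^3 = 1/8.

1/8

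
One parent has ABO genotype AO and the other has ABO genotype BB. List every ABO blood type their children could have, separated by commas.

B, AB

Gametes from AO × BB give offspring ABO genotypes AB, BO, i.e. phenotypes B, AB.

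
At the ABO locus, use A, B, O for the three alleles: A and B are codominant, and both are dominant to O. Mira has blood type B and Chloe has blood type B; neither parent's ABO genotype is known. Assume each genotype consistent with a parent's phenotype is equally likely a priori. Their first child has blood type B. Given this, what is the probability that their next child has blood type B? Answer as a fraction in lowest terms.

19/20

Possible genotypes: Mira ∈ {BB, BO}; Chloe ∈ {BB, BO}.
Weight each parental genotype pair by prior × P(type-B child):
  BB × BB: posterior weight 4/15; P(next child type B) = 1.
  BB × BO: posterior weight 4/15; P(next child type B) = 1.
  BO × BB: posterior weight 4/15; P(next child type B) = 1.
  BO × BO: posterior weight 1/5; P(next child type B) = 3/4.
Weighted sum = 19/20.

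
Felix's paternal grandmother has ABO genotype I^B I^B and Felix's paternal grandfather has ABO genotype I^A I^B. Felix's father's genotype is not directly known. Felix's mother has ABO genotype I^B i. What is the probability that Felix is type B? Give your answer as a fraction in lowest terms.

Felix's father's ABO genotype from I^B I^B × I^A I^B: 1/2 I^A I^B, 1/2 I^B I^B.
Crossing each possibility with the mother I^B i and summing P(type B): 1/2·1/2 + 1/2·1 = 3/4.

3/4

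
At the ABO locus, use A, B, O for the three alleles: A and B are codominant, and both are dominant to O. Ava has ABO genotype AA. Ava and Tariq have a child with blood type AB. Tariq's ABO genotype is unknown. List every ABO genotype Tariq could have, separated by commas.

For each candidate genotype of Tariq, check whether crossing it with AA can produce every observed child phenotype.
  AA → possible child types {A} ✗
  AB → possible child types {A, AB} ✓
  AO → possible child types {A} ✗
  BB → possible child types {AB} ✓
  BO → possible child types {A, AB} ✓
  OO → possible child types {A} ✗

AB, BB, BO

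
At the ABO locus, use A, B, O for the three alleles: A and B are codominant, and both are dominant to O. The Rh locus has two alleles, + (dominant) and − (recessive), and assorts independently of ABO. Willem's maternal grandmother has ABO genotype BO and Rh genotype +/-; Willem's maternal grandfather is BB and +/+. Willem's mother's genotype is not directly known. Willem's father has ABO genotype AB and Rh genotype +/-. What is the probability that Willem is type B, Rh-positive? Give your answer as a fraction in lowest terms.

7/16

Willem's mother's ABO genotype from BO × BB: 1/2 BB, 1/2 BO.
Crossing each possibility with the father AB and summing P(type B): 1/2·1/2 + 1/2·1/2 = 1/2.
Similarly for Rh via the mother's Rh distribution: P(Rh+) = 7/8.
Independent loci: 1/2 × 7/8 = 7/16.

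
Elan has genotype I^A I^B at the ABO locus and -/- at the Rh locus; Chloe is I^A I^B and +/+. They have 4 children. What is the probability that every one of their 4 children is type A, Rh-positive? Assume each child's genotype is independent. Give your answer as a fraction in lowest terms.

1/256

ABO cross I^A I^B × I^A I^B → 1/4 A, 1/4 B, 1/2 AB.
Rh cross -/- × +/+ → 1 Rh+; so P(type A, Rh-positive) = 1/4 × 1 = 1/4 per child.
All 4 independent: (1/4)^4 = 1/256.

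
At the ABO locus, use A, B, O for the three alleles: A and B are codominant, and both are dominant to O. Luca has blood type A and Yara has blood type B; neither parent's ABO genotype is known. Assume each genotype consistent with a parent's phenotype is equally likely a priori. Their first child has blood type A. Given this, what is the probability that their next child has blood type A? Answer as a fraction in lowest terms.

5/12

Possible genotypes: Luca ∈ {AA, AO}; Yara ∈ {BB, BO}.
Weight each parental genotype pair by prior × P(type-A child):
  AA × BO: posterior weight 2/3; P(next child type A) = 1/2.
  AO × BO: posterior weight 1/3; P(next child type A) = 1/4.
Weighted sum = 5/12.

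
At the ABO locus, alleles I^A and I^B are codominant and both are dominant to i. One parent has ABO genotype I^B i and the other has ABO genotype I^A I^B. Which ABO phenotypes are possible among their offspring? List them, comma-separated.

A, B, AB

Gametes from I^B i × I^A I^B give offspring ABO genotypes I^A I^B, I^A i, I^B I^B, I^B i, i.e. phenotypes A, B, AB.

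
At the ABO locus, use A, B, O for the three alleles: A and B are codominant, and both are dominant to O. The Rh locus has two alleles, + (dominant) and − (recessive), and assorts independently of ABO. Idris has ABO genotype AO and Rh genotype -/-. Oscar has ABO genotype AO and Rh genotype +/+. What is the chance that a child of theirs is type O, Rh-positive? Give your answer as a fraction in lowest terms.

1/4

ABO cross AO × AO → offspring phenotypes: 1/4 O, 3/4 A.
Rh cross -/- × +/+ → 1 Rh+.
Independent loci: P(type O, Rh-positive) = 1/4 × 1 = 1/4.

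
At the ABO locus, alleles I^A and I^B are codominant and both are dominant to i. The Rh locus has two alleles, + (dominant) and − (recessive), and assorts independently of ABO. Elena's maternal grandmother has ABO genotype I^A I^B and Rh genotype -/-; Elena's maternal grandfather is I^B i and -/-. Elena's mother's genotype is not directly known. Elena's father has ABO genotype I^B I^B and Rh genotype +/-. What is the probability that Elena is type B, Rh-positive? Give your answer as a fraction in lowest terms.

Elena's mother's ABO genotype from I^A I^B × I^B i: 1/4 I^A I^B, 1/4 I^A i, 1/4 I^B I^B, 1/4 I^B i.
Crossing each possibility with the father I^B I^B and summing P(type B): 1/4·1/2 + 1/4·1/2 + 1/4·1 + 1/4·1 = 3/4.
Similarly for Rh via the mother's Rh distribution: P(Rh+) = 1/2.
Independent loci: 3/4 × 1/2 = 3/8.

3/8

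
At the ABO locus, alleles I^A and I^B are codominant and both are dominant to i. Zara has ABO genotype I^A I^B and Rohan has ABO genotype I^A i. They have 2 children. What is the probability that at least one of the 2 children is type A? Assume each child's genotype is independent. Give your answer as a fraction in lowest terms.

3/4

ABO cross I^A I^B × I^A i → 1/2 A, 1/4 B, 1/4 AB.
So P(type A) = 1/2 per child.
P(none) = (1/2)^2 = 1/4; P(at least one) = 1 − 1/4 = 3/4.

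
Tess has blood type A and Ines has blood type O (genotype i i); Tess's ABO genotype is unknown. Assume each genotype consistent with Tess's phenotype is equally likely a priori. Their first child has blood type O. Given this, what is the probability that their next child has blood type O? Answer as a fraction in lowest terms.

Possible genotypes: Tess ∈ {I^A I^A, I^A i}; Ines ∈ {i i}.
Weight each parental genotype pair by prior × P(type-O child):
  I^A i × i i: posterior weight 1; P(next child type O) = 1/2.
Weighted sum = 1/2.

1/2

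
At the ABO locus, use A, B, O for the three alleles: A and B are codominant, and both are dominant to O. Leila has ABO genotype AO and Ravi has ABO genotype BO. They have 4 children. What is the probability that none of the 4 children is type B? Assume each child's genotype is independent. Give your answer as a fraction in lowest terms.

ABO cross AO × BO → 1/4 O, 1/4 A, 1/4 B, 1/4 AB.
So P(type B) = 1/4 per child.
P(not type B) = 3/4 for one child; (3/4)^4 = 81/256.

81/256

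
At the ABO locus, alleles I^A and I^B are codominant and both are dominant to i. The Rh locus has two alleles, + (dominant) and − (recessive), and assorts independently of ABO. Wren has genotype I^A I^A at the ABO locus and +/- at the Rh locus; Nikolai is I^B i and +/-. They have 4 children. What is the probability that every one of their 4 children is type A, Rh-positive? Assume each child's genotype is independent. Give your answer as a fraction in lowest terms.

ABO cross I^A I^A × I^B i → 1/2 A, 1/2 AB.
Rh cross +/- × +/- → 3/4 Rh+, 1/4 Rh-; so P(type A, Rh-positive) = 1/2 × 3/4 = 3/8 per child.
All 4 independent: (3/8)^4 = 81/4096.

81/4096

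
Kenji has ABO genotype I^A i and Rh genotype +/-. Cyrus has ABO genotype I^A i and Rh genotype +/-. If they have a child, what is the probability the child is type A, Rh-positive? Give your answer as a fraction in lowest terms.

9/16

ABO cross I^A i × I^A i → offspring phenotypes: 1/4 O, 3/4 A.
Rh cross +/- × +/- → 3/4 Rh+, 1/4 Rh-.
Independent loci: P(type A, Rh-positive) = 3/4 × 3/4 = 9/16.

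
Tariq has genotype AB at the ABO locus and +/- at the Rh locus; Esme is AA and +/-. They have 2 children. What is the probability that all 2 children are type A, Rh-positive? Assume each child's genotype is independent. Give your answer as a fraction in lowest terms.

ABO cross AB × AA → 1/2 A, 1/2 AB.
Rh cross +/- × +/- → 3/4 Rh+, 1/4 Rh-; so P(type A, Rh-positive) = 1/2 × 3/4 = 3/8 per child.
All 2 independent: (3/8)^2 = 9/64.

9/64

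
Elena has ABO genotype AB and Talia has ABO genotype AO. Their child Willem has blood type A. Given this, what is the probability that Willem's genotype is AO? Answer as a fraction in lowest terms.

1/2

Cross AB × AO → 1/4 AA, 1/4 AB, 1/4 AO, 1/4 BO.
Type-A genotypes among offspring: AA (1/4), AO (1/4); total 1/2.
P(AO | type A) = (1/4) / (1/2) = 1/2.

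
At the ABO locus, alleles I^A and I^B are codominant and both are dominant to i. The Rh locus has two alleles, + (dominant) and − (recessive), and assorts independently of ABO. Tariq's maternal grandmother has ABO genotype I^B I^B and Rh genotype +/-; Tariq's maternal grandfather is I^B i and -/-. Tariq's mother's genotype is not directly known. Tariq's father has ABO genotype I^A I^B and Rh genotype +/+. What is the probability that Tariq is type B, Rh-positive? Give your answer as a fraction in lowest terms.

1/2

Tariq's mother's ABO genotype from I^B I^B × I^B i: 1/2 I^B I^B, 1/2 I^B i.
Crossing each possibility with the father I^A I^B and summing P(type B): 1/2·1/2 + 1/2·1/2 = 1/2.
Similarly for Rh via the mother's Rh distribution: P(Rh+) = 1.
Independent loci: 1/2 × 1 = 1/2.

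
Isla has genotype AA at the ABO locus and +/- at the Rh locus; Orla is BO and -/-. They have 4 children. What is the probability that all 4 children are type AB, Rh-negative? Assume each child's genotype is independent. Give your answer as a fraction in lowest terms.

ABO cross AA × BO → 1/2 A, 1/2 AB.
Rh cross +/- × -/- → 1/2 Rh+, 1/2 Rh-; so P(type AB, Rh-negative) = 1/2 × 1/2 = 1/4 per child.
All 4 independent: (1/4)^4 = 1/256.

1/256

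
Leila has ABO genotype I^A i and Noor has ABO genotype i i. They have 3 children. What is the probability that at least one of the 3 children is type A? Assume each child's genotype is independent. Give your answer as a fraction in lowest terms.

7/8

ABO cross I^A i × i i → 1/2 O, 1/2 A.
So P(type A) = 1/2 per child.
P(none) = (1/2)^3 = 1/8; P(at least one) = 1 − 1/8 = 7/8.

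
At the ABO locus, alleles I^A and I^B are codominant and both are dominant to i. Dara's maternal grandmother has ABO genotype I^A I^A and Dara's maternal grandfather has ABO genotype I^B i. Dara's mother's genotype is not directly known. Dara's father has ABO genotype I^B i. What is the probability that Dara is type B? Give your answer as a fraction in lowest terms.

Dara's mother's ABO genotype from I^A I^A × I^B i: 1/2 I^A I^B, 1/2 I^A i.
Crossing each possibility with the father I^B i and summing P(type B): 1/2·1/2 + 1/2·1/4 = 3/8.

3/8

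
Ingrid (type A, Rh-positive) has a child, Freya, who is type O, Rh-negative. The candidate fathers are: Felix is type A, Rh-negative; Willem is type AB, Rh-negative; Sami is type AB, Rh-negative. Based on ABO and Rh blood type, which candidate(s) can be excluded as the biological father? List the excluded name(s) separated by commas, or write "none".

Willem, Sami

A candidate is excluded only if no genotype consistent with his phenotype could produce a type O, Rh-negative child with a type A, Rh-positive mother.
Willem (type AB, Rh-): no genotype consistent with that phenotype can produce a type-O Rh- child with a type-A mother.
Sami (type AB, Rh-): no genotype consistent with that phenotype can produce a type-O Rh- child with a type-A mother.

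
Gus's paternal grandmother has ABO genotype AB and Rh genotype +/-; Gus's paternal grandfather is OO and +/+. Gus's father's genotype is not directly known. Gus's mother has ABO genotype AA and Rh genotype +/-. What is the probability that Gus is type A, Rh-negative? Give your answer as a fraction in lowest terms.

3/32

Gus's father's ABO genotype from AB × OO: 1/2 AO, 1/2 BO.
Crossing each possibility with the mother AA and summing P(type A): 1/2·1 + 1/2·1/2 = 3/4.
Similarly for Rh via the father's Rh distribution: P(Rh-) = 1/8.
Independent loci: 3/4 × 1/8 = 3/32.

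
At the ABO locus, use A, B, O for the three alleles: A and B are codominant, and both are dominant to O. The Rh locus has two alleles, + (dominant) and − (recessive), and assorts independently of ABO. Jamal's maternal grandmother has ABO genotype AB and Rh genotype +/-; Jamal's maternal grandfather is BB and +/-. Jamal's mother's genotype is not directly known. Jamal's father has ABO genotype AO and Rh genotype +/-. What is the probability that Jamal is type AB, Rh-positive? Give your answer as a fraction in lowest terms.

Jamal's mother's ABO genotype from AB × BB: 1/2 AB, 1/2 BB.
Crossing each possibility with the father AO and summing P(type AB): 1/2·1/4 + 1/2·1/2 = 3/8.
Similarly for Rh via the mother's Rh distribution: P(Rh+) = 3/4.
Independent loci: 3/8 × 3/4 = 9/32.

9/32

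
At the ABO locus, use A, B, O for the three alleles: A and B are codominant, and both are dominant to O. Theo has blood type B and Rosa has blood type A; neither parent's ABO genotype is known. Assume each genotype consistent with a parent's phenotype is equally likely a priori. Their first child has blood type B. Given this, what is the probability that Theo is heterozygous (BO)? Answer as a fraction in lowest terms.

Possible genotypes: Theo ∈ {BB, BO}; Rosa ∈ {AA, AO}.
Weight each parental genotype pair by prior × P(type-B child):
  BB × AO: posterior weight 2/3.
  BO × AO: posterior weight 1/3.
Sum the posterior weight over pairs where Theo is BO: 1/3.

1/3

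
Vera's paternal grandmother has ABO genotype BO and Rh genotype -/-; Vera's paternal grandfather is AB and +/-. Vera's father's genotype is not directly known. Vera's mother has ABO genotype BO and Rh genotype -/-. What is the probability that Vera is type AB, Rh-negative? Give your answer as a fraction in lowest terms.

Vera's father's ABO genotype from BO × AB: 1/4 AB, 1/4 AO, 1/4 BB, 1/4 BO.
Crossing each possibility with the mother BO and summing P(type AB): 1/4·1/4 + 1/4·1/4 + 1/4·0 + 1/4·0 = 1/8.
Similarly for Rh via the father's Rh distribution: P(Rh-) = 3/4.
Independent loci: 1/8 × 3/4 = 3/32.

3/32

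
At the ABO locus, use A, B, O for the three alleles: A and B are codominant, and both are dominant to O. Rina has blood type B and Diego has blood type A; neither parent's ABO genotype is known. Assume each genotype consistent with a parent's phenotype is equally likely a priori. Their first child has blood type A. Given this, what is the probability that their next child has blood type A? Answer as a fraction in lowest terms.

Possible genotypes: Rina ∈ {BB, BO}; Diego ∈ {AA, AO}.
Weight each parental genotype pair by prior × P(type-A child):
  BO × AA: posterior weight 2/3; P(next child type A) = 1/2.
  BO × AO: posterior weight 1/3; P(next child type A) = 1/4.
Weighted sum = 5/12.

5/12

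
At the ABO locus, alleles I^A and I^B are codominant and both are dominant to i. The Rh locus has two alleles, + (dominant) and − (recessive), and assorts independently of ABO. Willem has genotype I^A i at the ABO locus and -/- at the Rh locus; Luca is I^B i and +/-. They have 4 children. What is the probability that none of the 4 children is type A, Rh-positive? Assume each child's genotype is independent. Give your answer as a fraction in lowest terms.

2401/4096

ABO cross I^A i × I^B i → 1/4 O, 1/4 A, 1/4 B, 1/4 AB.
Rh cross -/- × +/- → 1/2 Rh+, 1/2 Rh-; so P(type A, Rh-positive) = 1/4 × 1/2 = 1/8 per child.
P(not type A, Rh-positive) = 7/8 for one child; (7/8)^4 = 2401/4096.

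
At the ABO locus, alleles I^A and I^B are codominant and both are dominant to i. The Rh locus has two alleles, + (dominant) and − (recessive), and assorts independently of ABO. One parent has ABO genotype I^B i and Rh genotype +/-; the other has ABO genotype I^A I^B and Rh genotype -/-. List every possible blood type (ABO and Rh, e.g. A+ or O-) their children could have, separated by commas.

A+, A-, B+, B-, AB+, AB-

Gametes from I^B i × I^A I^B give offspring ABO genotypes I^A I^B, I^A i, I^B I^B, I^B i, i.e. phenotypes A, B, AB.
Rh cross +/- × -/- → phenotypes Rh+, Rh-.
Combining independently: A+, A-, B+, B-, AB+, AB-.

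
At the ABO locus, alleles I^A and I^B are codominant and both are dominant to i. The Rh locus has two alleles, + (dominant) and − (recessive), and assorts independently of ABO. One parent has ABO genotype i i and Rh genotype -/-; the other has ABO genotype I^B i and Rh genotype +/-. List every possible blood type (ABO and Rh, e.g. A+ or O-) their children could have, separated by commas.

O+, O-, B+, B-

Gametes from i i × I^B i give offspring ABO genotypes I^B i, i i, i.e. phenotypes O, B.
Rh cross -/- × +/- → phenotypes Rh+, Rh-.
Combining independently: O+, O-, B+, B-.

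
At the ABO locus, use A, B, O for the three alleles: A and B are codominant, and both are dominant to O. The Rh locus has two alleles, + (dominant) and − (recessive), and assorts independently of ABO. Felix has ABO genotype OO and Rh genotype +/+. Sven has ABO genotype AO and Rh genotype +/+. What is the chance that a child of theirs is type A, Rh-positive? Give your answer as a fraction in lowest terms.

ABO cross OO × AO → offspring phenotypes: 1/2 O, 1/2 A.
Rh cross +/+ × +/+ → 1 Rh+.
Independent loci: P(type A, Rh-positive) = 1/2 × 1 = 1/2.

1/2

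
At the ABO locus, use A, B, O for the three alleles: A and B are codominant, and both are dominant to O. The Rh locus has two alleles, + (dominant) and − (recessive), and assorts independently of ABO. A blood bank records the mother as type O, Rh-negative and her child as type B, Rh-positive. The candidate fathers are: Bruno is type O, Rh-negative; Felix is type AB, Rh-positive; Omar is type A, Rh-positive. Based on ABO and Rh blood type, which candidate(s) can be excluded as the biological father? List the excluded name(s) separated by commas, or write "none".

Bruno, Omar

A candidate is excluded only if no genotype consistent with his phenotype could produce a type B, Rh-positive child with a type O, Rh-negative mother.
Bruno (type O, Rh-): no genotype consistent with that phenotype can produce a type-B Rh+ child with a type-O mother.
Omar (type A, Rh+): no genotype consistent with that phenotype can produce a type-B Rh+ child with a type-O mother.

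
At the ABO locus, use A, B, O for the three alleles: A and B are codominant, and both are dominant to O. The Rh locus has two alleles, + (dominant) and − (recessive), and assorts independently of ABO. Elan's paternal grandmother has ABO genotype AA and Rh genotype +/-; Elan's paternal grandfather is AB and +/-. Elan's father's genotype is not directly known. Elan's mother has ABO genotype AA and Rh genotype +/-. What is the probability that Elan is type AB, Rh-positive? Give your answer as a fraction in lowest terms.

3/16

Elan's father's ABO genotype from AA × AB: 1/2 AA, 1/2 AB.
Crossing each possibility with the mother AA and summing P(type AB): 1/2·0 + 1/2·1/2 = 1/4.
Similarly for Rh via the father's Rh distribution: P(Rh+) = 3/4.
Independent loci: 1/4 × 3/4 = 3/16.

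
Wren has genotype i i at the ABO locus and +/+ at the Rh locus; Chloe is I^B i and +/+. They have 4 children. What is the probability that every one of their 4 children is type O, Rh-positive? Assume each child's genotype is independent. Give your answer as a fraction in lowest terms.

1/16

ABO cross i i × I^B i → 1/2 O, 1/2 B.
Rh cross +/+ × +/+ → 1 Rh+; so P(type O, Rh-positive) = 1/2 × 1 = 1/2 per child.
All 4 independent: (1/2)^4 = 1/16.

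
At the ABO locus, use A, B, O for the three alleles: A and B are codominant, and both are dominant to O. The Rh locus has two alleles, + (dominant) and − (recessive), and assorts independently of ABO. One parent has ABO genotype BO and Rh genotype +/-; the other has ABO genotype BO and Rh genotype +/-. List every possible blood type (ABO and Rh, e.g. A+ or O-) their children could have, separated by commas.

Gametes from BO × BO give offspring ABO genotypes BB, BO, OO, i.e. phenotypes O, B.
Rh cross +/- × +/- → phenotypes Rh+, Rh-.
Combining independently: O+, O-, B+, B-.

O+, O-, B+, B-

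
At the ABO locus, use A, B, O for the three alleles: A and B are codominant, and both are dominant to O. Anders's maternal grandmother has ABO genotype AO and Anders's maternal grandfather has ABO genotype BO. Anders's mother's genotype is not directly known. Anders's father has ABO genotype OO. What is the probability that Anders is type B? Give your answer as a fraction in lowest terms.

Anders's mother's ABO genotype from AO × BO: 1/4 AB, 1/4 AO, 1/4 BO, 1/4 OO.
Crossing each possibility with the father OO and summing P(type B): 1/4·1/2 + 1/4·0 + 1/4·1/2 + 1/4·0 = 1/4.

1/4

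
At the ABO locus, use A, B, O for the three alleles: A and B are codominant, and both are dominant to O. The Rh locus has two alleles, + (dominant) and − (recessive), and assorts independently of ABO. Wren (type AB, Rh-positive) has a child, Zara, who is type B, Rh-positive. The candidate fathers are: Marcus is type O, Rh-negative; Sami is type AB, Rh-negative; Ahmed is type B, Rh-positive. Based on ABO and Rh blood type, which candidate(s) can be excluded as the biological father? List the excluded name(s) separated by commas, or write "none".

A candidate is excluded only if no genotype consistent with his phenotype could produce a type B, Rh-positive child with a type AB, Rh-positive mother.
Every candidate has at least one consistent genotype combination, so none can be excluded.

none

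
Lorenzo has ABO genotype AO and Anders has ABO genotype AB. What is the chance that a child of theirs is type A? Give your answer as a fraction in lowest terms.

1/2

ABO cross AO × AB → offspring phenotypes: 1/2 A, 1/4 B, 1/4 AB.
So P(type A) = 1/2.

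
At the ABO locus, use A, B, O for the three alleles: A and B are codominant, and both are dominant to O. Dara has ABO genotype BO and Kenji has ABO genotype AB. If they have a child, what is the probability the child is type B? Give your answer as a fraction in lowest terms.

1/2

ABO cross BO × AB → offspring phenotypes: 1/4 A, 1/2 B, 1/4 AB.
So P(type B) = 1/2.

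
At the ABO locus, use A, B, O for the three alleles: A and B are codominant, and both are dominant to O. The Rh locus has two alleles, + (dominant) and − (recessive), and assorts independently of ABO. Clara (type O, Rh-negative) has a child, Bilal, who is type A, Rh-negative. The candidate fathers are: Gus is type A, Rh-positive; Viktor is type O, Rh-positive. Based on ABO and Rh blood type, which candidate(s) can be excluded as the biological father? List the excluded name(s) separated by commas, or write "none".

A candidate is excluded only if no genotype consistent with his phenotype could produce a type A, Rh-negative child with a type O, Rh-negative mother.
Viktor (type O, Rh+): no genotype consistent with that phenotype can produce a type-A Rh- child with a type-O mother.

Viktor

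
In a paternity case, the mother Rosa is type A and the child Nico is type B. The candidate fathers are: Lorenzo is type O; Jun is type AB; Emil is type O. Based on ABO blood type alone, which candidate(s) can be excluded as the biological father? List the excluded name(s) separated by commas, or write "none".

A candidate is excluded only if no genotype consistent with his phenotype could produce a type B child with a type A mother.
Lorenzo (type O): no genotype consistent with that phenotype can produce a type-B child with a type-A mother.
Emil (type O): no genotype consistent with that phenotype can produce a type-B child with a type-A mother.

Lorenzo, Emil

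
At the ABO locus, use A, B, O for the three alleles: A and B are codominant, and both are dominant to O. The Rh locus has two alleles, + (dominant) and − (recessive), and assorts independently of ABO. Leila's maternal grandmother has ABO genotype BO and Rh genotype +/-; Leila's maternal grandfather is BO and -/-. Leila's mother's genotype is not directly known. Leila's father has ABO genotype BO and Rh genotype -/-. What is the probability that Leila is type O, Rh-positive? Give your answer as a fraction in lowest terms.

Leila's mother's ABO genotype from BO × BO: 1/4 BB, 1/2 BO, 1/4 OO.
Crossing each possibility with the father BO and summing P(type O): 1/4·0 + 1/2·1/4 + 1/4·1/2 = 1/4.
Similarly for Rh via the mother's Rh distribution: P(Rh+) = 1/4.
Independent loci: 1/4 × 1/4 = 1/16.

1/16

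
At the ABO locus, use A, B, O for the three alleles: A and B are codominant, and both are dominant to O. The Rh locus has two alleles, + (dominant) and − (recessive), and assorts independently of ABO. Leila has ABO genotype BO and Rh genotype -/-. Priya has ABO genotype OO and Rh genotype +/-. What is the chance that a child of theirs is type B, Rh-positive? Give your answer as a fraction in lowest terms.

ABO cross BO × OO → offspring phenotypes: 1/2 O, 1/2 B.
Rh cross -/- × +/- → 1/2 Rh+, 1/2 Rh-.
Independent loci: P(type B, Rh-positive) = 1/2 × 1/2 = 1/4.

1/4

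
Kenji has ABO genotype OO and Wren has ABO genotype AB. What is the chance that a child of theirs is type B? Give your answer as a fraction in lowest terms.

ABO cross OO × AB → offspring phenotypes: 1/2 A, 1/2 B.
So P(type B) = 1/2.

1/2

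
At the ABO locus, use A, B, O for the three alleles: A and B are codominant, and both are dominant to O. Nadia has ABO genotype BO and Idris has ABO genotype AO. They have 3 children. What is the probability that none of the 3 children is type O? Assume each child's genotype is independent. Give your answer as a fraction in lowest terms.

27/64

ABO cross BO × AO → 1/4 O, 1/4 A, 1/4 B, 1/4 AB.
So P(type O) = 1/4 per child.
P(not type O) = 3/4 for one child; (3/4)^3 = 27/64.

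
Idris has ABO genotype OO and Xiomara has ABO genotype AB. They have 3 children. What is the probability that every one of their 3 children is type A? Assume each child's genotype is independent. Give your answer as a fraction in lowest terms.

ABO cross OO × AB → 1/2 A, 1/2 B.
So P(type A) = 1/2 per child.
All 3 independent: (1/2)^3 = 1/8.

1/8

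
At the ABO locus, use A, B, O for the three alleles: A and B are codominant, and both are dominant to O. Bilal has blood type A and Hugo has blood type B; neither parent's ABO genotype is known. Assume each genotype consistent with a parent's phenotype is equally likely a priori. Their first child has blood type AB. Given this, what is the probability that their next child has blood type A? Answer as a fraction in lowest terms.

Possible genotypes: Bilal ∈ {AA, AO}; Hugo ∈ {BB, BO}.
Weight each parental genotype pair by prior × P(type-AB child):
  AA × BB: posterior weight 4/9; P(next child type A) = 0.
  AA × BO: posterior weight 2/9; P(next child type A) = 1/2.
  AO × BB: posterior weight 2/9; P(next child type A) = 0.
  AO × BO: posterior weight 1/9; P(next child type A) = 1/4.
Weighted sum = 5/36.

5/36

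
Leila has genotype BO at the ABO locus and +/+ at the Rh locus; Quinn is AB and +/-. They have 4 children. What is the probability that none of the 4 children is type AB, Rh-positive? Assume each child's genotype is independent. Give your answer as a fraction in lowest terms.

81/256

ABO cross BO × AB → 1/4 A, 1/2 B, 1/4 AB.
Rh cross +/+ × +/- → 1 Rh+; so P(type AB, Rh-positive) = 1/4 × 1 = 1/4 per child.
P(not type AB, Rh-positive) = 3/4 for one child; (3/4)^4 = 81/256.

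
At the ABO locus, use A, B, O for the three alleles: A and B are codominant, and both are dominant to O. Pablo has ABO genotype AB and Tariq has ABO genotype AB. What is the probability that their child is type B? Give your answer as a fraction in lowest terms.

ABO cross AB × AB → offspring phenotypes: 1/4 A, 1/4 B, 1/2 AB.
So P(type B) = 1/4.

1/4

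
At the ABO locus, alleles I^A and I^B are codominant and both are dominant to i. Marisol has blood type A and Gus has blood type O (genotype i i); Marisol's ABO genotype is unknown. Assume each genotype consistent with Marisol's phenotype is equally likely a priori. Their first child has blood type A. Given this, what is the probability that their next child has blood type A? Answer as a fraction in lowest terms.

Possible genotypes: Marisol ∈ {I^A I^A, I^A i}; Gus ∈ {i i}.
Weight each parental genotype pair by prior × P(type-A child):
  I^A I^A × i i: posterior weight 2/3; P(next child type A) = 1.
  I^A i × i i: posterior weight 1/3; P(next child type A) = 1/2.
Weighted sum = 5/6.

5/6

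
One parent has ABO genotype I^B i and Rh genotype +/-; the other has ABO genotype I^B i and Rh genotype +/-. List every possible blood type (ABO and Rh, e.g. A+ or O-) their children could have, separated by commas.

O+, O-, B+, B-

Gametes from I^B i × I^B i give offspring ABO genotypes I^B I^B, I^B i, i i, i.e. phenotypes O, B.
Rh cross +/- × +/- → phenotypes Rh+, Rh-.
Combining independently: O+, O-, B+, B-.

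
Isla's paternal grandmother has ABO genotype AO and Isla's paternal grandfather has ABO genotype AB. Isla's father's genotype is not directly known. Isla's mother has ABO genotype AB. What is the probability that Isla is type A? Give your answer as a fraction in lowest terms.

3/8

Isla's father's ABO genotype from AO × AB: 1/4 AA, 1/4 AB, 1/4 AO, 1/4 BO.
Crossing each possibility with the mother AB and summing P(type A): 1/4·1/2 + 1/4·1/4 + 1/4·1/2 + 1/4·1/4 = 3/8.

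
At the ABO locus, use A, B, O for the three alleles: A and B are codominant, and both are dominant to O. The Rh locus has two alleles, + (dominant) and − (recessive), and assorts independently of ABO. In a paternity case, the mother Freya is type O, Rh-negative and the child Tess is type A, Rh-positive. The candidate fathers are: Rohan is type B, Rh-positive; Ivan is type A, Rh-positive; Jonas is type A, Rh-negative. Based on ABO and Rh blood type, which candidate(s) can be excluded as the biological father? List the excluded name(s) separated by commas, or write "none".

A candidate is excluded only if no genotype consistent with his phenotype could produce a type A, Rh-positive child with a type O, Rh-negative mother.
Rohan (type B, Rh+): no genotype consistent with that phenotype can produce a type-A Rh+ child with a type-O mother.
Jonas (type A, Rh-): no genotype consistent with that phenotype can produce a type-A Rh+ child with a type-O mother.

Rohan, Jonas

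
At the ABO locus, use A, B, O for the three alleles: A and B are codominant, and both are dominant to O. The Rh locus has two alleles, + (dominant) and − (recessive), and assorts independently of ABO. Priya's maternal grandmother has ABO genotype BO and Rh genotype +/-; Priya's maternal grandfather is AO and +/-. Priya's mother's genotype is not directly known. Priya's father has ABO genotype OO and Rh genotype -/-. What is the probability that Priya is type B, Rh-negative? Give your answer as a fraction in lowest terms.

1/8

Priya's mother's ABO genotype from BO × AO: 1/4 AB, 1/4 AO, 1/4 BO, 1/4 OO.
Crossing each possibility with the father OO and summing P(type B): 1/4·1/2 + 1/4·0 + 1/4·1/2 + 1/4·0 = 1/4.
Similarly for Rh via the mother's Rh distribution: P(Rh-) = 1/2.
Independent loci: 1/4 × 1/2 = 1/8.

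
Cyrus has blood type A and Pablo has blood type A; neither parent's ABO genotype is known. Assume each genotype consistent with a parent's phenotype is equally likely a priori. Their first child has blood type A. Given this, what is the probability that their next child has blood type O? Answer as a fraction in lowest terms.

1/20

Possible genotypes: Cyrus ∈ {AA, AO}; Pablo ∈ {AA, AO}.
Weight each parental genotype pair by prior × P(type-A child):
  AA × AA: posterior weight 4/15; P(next child type O) = 0.
  AA × AO: posterior weight 4/15; P(next child type O) = 0.
  AO × AA: posterior weight 4/15; P(next child type O) = 0.
  AO × AO: posterior weight 1/5; P(next child type O) = 1/4.
Weighted sum = 1/20.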